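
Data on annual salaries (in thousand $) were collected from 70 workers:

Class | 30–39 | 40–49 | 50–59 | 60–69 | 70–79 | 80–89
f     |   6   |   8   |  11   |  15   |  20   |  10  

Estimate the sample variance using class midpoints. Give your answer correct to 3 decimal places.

Midpoints: 34.5, 44.5, 54.5, 64.5, 74.5, 84.5
n = 70, Σfm = 4465, mean = 63.7857
Σfm² = 300467.5
Σf(m − x̄)² = Σfm² − (Σfm)²/n = 300467.5 − 4465²/70 = 15664.2857
Sample variance = 15664.2857 / 69 = 227.0186

227.019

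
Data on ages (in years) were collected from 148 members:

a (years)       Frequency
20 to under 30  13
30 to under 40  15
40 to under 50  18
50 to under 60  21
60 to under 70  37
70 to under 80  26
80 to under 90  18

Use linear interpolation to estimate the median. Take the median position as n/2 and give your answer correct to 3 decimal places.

61.892

Cumulative frequencies: 13, 28, 46, 67, 104, 130, 148
n = 148; position = n/2 = 74.
This falls in the class 60 to under 70: L = 60, F = 67, f = 37, h = 10.
Median ≈ 60 + ((74 − 67) / 37) × 10 = 61.8919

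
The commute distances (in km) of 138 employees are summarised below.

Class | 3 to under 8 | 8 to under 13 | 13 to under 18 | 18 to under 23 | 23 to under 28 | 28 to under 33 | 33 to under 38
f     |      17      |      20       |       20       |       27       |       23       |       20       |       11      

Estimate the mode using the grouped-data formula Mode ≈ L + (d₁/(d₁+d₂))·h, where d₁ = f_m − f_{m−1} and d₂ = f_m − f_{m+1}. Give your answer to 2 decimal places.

21.18

Modal class: 18 to under 23 (highest frequency 27).
d₁ = 27 − 20 = 7, d₂ = 27 − 23 = 4
Mode ≈ 18 + (7/(7+4)) × 5 = 18 + 3.1818 = 21.1818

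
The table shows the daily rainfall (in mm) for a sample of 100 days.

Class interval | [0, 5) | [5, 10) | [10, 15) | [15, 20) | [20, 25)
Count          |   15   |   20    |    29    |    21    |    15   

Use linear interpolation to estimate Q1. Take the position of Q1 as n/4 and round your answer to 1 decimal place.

7.5

Cumulative frequencies: 15, 35, 64, 85, 100
n = 100; position = n/4 = 25.
This falls in the class [5, 10): L = 5, F = 15, f = 20, h = 5.
Lower quartile ≈ 5 + ((25 − 15) / 20) × 5 = 7.5000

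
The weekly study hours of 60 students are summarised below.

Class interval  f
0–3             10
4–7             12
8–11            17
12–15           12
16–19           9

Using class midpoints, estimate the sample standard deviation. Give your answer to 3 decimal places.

Midpoints: 1.5, 5.5, 9.5, 13.5, 17.5
n = 60, Σfm = 562, mean = 9.3667
Σfm² = 6863
Σf(m − x̄)² = Σfm² − (Σfm)²/n = 6863 − 562²/60 = 1598.9333
Sample variance = 1598.9333 / 59 = 27.1006
Standard deviation = √27.1006 = 5.2058

5.206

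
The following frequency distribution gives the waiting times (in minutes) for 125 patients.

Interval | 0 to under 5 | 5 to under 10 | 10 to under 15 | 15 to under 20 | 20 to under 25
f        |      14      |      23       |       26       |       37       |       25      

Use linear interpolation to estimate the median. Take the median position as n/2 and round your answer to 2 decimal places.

Cumulative frequencies: 14, 37, 63, 100, 125
n = 125; position = n/2 = 62.5.
This falls in the class 10 to under 15: L = 10, F = 37, f = 26, h = 5.
Median ≈ 10 + ((62.5 − 37) / 26) × 5 = 14.9038

14.90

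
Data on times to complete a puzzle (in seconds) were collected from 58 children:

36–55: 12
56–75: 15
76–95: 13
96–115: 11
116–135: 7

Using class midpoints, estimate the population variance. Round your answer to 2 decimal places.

680.14

Midpoints: 45.5, 65.5, 85.5, 105.5, 125.5
n = 58, Σfm = 4679, mean = 80.6724
Σfm² = 416914.5
Σf(m − x̄)² = Σfm² − (Σfm)²/n = 416914.5 − 4679²/58 = 39448.2759
Population variance = 39448.2759 / 58 = 680.1427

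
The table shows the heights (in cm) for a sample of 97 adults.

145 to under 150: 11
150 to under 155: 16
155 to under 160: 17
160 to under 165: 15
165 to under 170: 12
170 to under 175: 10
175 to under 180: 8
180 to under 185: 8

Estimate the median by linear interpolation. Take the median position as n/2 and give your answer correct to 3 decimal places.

161.500

Cumulative frequencies: 11, 27, 44, 59, 71, 81, 89, 97
n = 97; position = n/2 = 48.5.
This falls in the class 160 to under 165: L = 160, F = 44, f = 15, h = 5.
Median ≈ 160 + ((48.5 − 44) / 15) × 5 = 161.5000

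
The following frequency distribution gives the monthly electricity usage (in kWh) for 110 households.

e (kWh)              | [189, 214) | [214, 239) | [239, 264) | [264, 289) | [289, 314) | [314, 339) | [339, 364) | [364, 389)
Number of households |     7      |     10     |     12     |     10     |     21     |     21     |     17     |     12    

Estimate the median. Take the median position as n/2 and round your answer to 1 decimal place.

Cumulative frequencies: 7, 17, 29, 39, 60, 81, 98, 110
n = 110; position = n/2 = 55.
This falls in the class [289, 314): L = 289, F = 39, f = 21, h = 25.
Median ≈ 289 + ((55 − 39) / 21) × 25 = 308.0476

308.0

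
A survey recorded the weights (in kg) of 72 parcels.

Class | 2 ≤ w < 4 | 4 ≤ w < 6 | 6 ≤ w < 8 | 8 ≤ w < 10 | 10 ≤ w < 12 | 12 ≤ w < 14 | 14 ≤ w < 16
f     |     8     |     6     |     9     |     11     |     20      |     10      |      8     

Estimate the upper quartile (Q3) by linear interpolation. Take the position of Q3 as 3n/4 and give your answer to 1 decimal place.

Cumulative frequencies: 8, 14, 23, 34, 54, 64, 72
n = 72; position = 3n/4 = 54.
This falls in the class 10 ≤ w < 12: L = 10, F = 34, f = 20, h = 2.
Upper quartile ≈ 10 + ((54 − 34) / 20) × 2 = 12.0000

12.0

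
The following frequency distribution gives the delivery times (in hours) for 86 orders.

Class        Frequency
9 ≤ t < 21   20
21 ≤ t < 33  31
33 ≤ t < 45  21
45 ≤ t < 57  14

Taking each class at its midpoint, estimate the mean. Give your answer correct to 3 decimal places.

Midpoints: 15, 27, 39, 51
Σfm = 20×15 + 31×27 + 21×39 + 14×51 = 2670
n = Σf = 86
Mean = 2670 / 86 = 31.0465

31.047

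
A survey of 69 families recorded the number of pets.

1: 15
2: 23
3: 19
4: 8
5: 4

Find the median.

2

Cumulative frequencies: 15, 38, 57, 65, 69
n = 69, so the median is the value in position (n+1)/2 = 35.
Position 35 falls at value 2.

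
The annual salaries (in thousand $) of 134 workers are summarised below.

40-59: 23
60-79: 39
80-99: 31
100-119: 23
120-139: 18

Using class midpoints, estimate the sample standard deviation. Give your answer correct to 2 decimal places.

25.78

Midpoints: 49.5, 69.5, 89.5, 109.5, 129.5
n = 134, Σfm = 11473, mean = 85.6194
Σfm² = 1070693.5
Σf(m − x̄)² = Σfm² − (Σfm)²/n = 1070693.5 − 11473²/134 = 88382.0896
Sample variance = 88382.0896 / 133 = 664.5270
Standard deviation = √664.5270 = 25.7784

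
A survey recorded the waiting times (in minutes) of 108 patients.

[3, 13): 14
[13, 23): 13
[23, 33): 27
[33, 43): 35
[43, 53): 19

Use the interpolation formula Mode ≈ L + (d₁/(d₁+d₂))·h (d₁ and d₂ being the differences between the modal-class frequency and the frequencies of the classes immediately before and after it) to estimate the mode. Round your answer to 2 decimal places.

36.33

Modal class: [33, 43) (highest frequency 35).
d₁ = 35 − 27 = 8, d₂ = 35 − 19 = 16
Mode ≈ 33 + (8/(8+16)) × 10 = 33 + 3.3333 = 36.3333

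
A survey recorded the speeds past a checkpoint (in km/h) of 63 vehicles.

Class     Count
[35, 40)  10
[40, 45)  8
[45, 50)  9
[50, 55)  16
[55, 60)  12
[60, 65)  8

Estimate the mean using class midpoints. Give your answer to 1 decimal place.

Midpoints: 37.5, 42.5, 47.5, 52.5, 57.5, 62.5
Σfm = 10×37.5 + 8×42.5 + 9×47.5 + 16×52.5 + 12×57.5 + 8×62.5 = 3172.5
n = Σf = 63
Mean = 3172.5 / 63 = 50.3571

50.4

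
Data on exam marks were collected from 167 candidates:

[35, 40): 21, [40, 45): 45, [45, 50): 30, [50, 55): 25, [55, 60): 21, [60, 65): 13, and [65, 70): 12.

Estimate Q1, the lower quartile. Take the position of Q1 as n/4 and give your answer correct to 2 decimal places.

42.31

Cumulative frequencies: 21, 66, 96, 121, 142, 155, 167
n = 167; position = n/4 = 41.75.
This falls in the class [40, 45): L = 40, F = 21, f = 45, h = 5.
Lower quartile ≈ 40 + ((41.75 − 21) / 45) × 5 = 42.3056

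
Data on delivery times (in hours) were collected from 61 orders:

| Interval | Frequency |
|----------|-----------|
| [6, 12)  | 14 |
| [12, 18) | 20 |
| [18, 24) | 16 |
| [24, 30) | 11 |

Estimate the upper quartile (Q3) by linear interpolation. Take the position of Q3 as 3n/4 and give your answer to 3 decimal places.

22.406

Cumulative frequencies: 14, 34, 50, 61
n = 61; position = 3n/4 = 45.75.
This falls in the class [18, 24): L = 18, F = 34, f = 16, h = 6.
Upper quartile ≈ 18 + ((45.75 − 34) / 16) × 6 = 22.4062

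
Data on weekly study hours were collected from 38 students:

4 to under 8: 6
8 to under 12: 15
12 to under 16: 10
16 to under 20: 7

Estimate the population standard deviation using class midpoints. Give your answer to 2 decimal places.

Midpoints: 6, 10, 14, 18
n = 38, Σfm = 452, mean = 11.8947
Σfm² = 5944
Σf(m − x̄)² = Σfm² − (Σfm)²/n = 5944 − 452²/38 = 567.5789
Population variance = 567.5789 / 38 = 14.9363
Standard deviation = √14.9363 = 3.8647

3.86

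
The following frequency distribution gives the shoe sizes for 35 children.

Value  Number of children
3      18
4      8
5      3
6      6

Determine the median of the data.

Cumulative frequencies: 18, 26, 29, 35
n = 35, so the median is the value in position (n+1)/2 = 18.
Position 18 falls at value 3.

3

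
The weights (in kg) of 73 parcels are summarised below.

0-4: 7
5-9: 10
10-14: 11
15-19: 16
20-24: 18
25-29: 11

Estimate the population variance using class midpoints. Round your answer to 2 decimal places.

Midpoints: 2, 7, 12, 17, 22, 27
n = 73, Σfm = 1181, mean = 16.1781
Σfm² = 23457
Σf(m − x̄)² = Σfm² − (Σfm)²/n = 23457 − 1181²/73 = 4350.6849
Population variance = 4350.6849 / 73 = 59.5984

59.60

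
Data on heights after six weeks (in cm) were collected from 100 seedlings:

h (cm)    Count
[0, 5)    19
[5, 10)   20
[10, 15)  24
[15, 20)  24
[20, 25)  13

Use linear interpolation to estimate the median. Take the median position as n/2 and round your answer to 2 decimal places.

Cumulative frequencies: 19, 39, 63, 87, 100
n = 100; position = n/2 = 50.
This falls in the class [10, 15): L = 10, F = 39, f = 24, h = 5.
Median ≈ 10 + ((50 − 39) / 24) × 5 = 12.2917

12.29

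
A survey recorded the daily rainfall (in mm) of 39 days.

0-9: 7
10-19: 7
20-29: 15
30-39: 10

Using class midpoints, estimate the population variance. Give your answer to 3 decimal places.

Midpoints: 4.5, 14.5, 24.5, 34.5
n = 39, Σfm = 845.5, mean = 21.6795
Σfm² = 22519.75
Σf(m − x̄)² = Σfm² − (Σfm)²/n = 22519.75 − 845.5²/39 = 4189.7436
Population variance = 4189.7436 / 39 = 107.4293

107.429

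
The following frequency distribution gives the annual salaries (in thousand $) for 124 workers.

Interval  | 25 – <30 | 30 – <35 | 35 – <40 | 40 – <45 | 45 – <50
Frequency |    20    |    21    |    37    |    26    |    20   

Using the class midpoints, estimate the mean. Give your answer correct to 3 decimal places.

Midpoints: 27.5, 32.5, 37.5, 42.5, 47.5
Σfm = 20×27.5 + 21×32.5 + 37×37.5 + 26×42.5 + 20×47.5 = 4675
n = Σf = 124
Mean = 4675 / 124 = 37.7016

37.702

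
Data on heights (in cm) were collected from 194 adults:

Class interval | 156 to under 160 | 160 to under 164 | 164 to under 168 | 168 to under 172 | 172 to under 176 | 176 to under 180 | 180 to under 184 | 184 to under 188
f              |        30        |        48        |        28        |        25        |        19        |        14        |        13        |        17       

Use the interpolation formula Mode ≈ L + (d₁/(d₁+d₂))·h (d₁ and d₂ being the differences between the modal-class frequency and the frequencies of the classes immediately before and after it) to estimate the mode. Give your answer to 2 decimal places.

Modal class: 160 to under 164 (highest frequency 48).
d₁ = 48 − 30 = 18, d₂ = 48 − 28 = 20
Mode ≈ 160 + (18/(18+20)) × 4 = 160 + 1.8947 = 161.8947

161.89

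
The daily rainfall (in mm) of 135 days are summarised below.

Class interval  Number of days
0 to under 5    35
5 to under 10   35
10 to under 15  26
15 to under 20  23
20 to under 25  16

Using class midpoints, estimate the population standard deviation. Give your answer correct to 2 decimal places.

Midpoints: 2.5, 7.5, 12.5, 17.5, 22.5
n = 135, Σfm = 1437.5, mean = 10.6481
Σfm² = 21393.75
Σf(m − x̄)² = Σfm² − (Σfm)²/n = 21393.75 − 1437.5²/135 = 6087.0370
Population variance = 6087.0370 / 135 = 45.0892
Standard deviation = √45.0892 = 6.7148

6.71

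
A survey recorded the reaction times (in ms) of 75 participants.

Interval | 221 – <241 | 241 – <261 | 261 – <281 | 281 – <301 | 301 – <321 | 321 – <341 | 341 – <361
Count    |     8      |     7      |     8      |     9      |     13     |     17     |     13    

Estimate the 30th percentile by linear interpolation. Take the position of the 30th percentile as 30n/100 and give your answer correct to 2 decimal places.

279.75

Cumulative frequencies: 8, 15, 23, 32, 45, 62, 75
n = 75; position = 30n/100 = 22.5.
This falls in the class 261 – <281: L = 261, F = 15, f = 8, h = 20.
30th percentile ≈ 261 + ((22.5 − 15) / 8) × 20 = 279.7500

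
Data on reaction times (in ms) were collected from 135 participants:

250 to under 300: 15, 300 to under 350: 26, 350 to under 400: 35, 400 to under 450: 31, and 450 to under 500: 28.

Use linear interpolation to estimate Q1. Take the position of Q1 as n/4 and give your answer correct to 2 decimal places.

Cumulative frequencies: 15, 41, 76, 107, 135
n = 135; position = n/4 = 33.75.
This falls in the class 300 to under 350: L = 300, F = 15, f = 26, h = 50.
Lower quartile ≈ 300 + ((33.75 − 15) / 26) × 50 = 336.0577

336.06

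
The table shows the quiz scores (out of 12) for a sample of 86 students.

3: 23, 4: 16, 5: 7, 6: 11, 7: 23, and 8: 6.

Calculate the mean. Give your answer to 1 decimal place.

Values: 3, 4, 5, 6, 7, 8
Σfx = 23×3 + 16×4 + 7×5 + 11×6 + 23×7 + 6×8 = 443
n = Σf = 86
Mean = 443 / 86 = 5.1512

5.2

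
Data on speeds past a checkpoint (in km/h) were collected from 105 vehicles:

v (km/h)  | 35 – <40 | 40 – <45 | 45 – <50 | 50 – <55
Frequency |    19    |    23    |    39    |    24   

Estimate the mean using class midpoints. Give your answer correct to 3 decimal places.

45.738

Midpoints: 37.5, 42.5, 47.5, 52.5
Σfm = 19×37.5 + 23×42.5 + 39×47.5 + 24×52.5 = 4802.5
n = Σf = 105
Mean = 4802.5 / 105 = 45.7381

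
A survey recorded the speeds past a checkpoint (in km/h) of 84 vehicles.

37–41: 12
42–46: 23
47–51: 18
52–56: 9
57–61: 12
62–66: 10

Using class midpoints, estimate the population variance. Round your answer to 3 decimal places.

Midpoints: 39, 44, 49, 54, 59, 64
n = 84, Σfm = 4196, mean = 49.9524
Σfm² = 214974
Σf(m − x̄)² = Σfm² − (Σfm)²/n = 214974 − 4196²/84 = 5373.8095
Population variance = 5373.8095 / 84 = 63.9739

63.974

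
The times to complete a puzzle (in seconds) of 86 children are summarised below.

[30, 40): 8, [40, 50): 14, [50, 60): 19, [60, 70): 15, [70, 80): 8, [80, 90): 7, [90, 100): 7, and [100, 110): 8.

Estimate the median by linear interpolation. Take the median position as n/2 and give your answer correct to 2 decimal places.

Cumulative frequencies: 8, 22, 41, 56, 64, 71, 78, 86
n = 86; position = n/2 = 43.
This falls in the class [60, 70): L = 60, F = 41, f = 15, h = 10.
Median ≈ 60 + ((43 − 41) / 15) × 10 = 61.3333

61.33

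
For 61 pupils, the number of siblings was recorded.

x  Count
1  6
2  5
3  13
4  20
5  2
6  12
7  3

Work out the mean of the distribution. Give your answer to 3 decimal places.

Values: 1, 2, 3, 4, 5, 6, 7
Σfx = 6×1 + 5×2 + 13×3 + 20×4 + 2×5 + 12×6 + 3×7 = 238
n = Σf = 61
Mean = 238 / 61 = 3.9016

3.902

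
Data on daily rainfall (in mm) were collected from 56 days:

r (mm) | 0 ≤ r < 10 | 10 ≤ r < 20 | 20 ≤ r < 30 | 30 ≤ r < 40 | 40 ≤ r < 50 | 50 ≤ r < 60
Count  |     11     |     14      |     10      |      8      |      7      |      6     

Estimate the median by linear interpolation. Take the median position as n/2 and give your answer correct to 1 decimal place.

Cumulative frequencies: 11, 25, 35, 43, 50, 56
n = 56; position = n/2 = 28.
This falls in the class 20 ≤ r < 30: L = 20, F = 25, f = 10, h = 10.
Median ≈ 20 + ((28 − 25) / 10) × 10 = 23.0000

23.0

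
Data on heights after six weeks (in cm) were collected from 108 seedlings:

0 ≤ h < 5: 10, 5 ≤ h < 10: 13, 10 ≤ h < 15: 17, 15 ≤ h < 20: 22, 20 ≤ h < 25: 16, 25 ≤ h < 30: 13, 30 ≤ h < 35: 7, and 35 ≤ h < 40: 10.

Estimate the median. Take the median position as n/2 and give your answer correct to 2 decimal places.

Cumulative frequencies: 10, 23, 40, 62, 78, 91, 98, 108
n = 108; position = n/2 = 54.
This falls in the class 15 ≤ h < 20: L = 15, F = 40, f = 22, h = 5.
Median ≈ 15 + ((54 − 40) / 22) × 5 = 18.1818

18.18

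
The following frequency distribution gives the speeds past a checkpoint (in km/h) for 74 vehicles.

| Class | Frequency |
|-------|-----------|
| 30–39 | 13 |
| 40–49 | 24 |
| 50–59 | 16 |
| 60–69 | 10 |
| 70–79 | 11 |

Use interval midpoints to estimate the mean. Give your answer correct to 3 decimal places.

Midpoints: 34.5, 44.5, 54.5, 64.5, 74.5
Σfm = 13×34.5 + 24×44.5 + 16×54.5 + 10×64.5 + 11×74.5 = 3853
n = Σf = 74
Mean = 3853 / 74 = 52.0676

52.068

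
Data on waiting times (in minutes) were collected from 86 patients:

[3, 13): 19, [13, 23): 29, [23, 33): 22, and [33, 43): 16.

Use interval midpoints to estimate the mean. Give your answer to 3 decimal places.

22.070

Midpoints: 8, 18, 28, 38
Σfm = 19×8 + 29×18 + 22×28 + 16×38 = 1898
n = Σf = 86
Mean = 1898 / 86 = 22.0698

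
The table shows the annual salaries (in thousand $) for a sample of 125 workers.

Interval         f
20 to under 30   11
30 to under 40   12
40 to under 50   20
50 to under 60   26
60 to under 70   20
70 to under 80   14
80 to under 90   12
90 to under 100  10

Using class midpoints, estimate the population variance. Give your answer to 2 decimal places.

394.66

Midpoints: 25, 35, 45, 55, 65, 75, 85, 95
n = 125, Σfm = 7345, mean = 58.7600
Σfm² = 480925
Σf(m − x̄)² = Σfm² − (Σfm)²/n = 480925 − 7345²/125 = 49332.8000
Population variance = 49332.8000 / 125 = 394.6624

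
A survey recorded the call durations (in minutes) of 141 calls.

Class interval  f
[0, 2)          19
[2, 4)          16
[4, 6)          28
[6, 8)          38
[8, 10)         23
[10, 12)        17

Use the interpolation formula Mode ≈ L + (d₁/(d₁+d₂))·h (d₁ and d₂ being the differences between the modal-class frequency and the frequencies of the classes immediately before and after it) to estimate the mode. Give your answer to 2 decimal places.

Modal class: [6, 8) (highest frequency 38).
d₁ = 38 − 28 = 10, d₂ = 38 − 23 = 15
Mode ≈ 6 + (10/(10+15)) × 2 = 6 + 0.8000 = 6.8000

6.80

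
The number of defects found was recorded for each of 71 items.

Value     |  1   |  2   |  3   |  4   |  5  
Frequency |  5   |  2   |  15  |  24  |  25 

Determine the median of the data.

4

Cumulative frequencies: 5, 7, 22, 46, 71
n = 71, so the median is the value in position (n+1)/2 = 36.
Position 36 falls at value 4.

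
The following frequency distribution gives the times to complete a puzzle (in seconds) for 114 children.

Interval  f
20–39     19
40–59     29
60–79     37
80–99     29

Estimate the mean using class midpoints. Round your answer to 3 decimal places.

Midpoints: 29.5, 49.5, 69.5, 89.5
Σfm = 19×29.5 + 29×49.5 + 37×69.5 + 29×89.5 = 7163
n = Σf = 114
Mean = 7163 / 114 = 62.8333

62.833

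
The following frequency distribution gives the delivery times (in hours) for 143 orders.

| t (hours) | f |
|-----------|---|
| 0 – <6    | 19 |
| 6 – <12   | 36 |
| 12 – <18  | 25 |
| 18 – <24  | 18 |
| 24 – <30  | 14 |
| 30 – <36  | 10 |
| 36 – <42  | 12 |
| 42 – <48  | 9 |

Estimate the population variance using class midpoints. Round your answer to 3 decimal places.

158.573

Midpoints: 3, 9, 15, 21, 27, 33, 39, 45
n = 143, Σfm = 2715, mean = 18.9860
Σfm² = 74223
Σf(m − x̄)² = Σfm² − (Σfm)²/n = 74223 − 2715²/143 = 22675.9720
Population variance = 22675.9720 / 143 = 158.5732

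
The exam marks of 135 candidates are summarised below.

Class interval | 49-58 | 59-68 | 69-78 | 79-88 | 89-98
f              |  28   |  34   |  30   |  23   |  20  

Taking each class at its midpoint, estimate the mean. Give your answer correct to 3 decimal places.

Midpoints: 53.5, 63.5, 73.5, 83.5, 93.5
Σfm = 28×53.5 + 34×63.5 + 30×73.5 + 23×83.5 + 20×93.5 = 9652.5
n = Σf = 135
Mean = 9652.5 / 135 = 71.5000

71.500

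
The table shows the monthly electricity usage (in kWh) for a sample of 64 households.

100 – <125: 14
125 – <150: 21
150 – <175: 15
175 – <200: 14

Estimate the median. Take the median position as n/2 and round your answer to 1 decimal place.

146.4

Cumulative frequencies: 14, 35, 50, 64
n = 64; position = n/2 = 32.
This falls in the class 125 – <150: L = 125, F = 14, f = 21, h = 25.
Median ≈ 125 + ((32 − 14) / 21) × 25 = 146.4286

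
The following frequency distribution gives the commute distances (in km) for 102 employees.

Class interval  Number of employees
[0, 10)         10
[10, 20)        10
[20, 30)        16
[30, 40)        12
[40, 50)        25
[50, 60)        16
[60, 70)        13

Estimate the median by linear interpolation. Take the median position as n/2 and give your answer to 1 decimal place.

Cumulative frequencies: 10, 20, 36, 48, 73, 89, 102
n = 102; position = n/2 = 51.
This falls in the class [40, 50): L = 40, F = 48, f = 25, h = 10.
Median ≈ 40 + ((51 − 48) / 25) × 10 = 41.2000

41.2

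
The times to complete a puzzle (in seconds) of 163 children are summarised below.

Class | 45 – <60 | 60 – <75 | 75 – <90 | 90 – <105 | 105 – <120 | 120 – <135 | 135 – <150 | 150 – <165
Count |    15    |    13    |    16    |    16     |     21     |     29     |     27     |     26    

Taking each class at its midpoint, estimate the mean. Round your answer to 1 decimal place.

113.8

Midpoints: 52.5, 67.5, 82.5, 97.5, 112.5, 127.5, 142.5, 157.5
Σfm = 15×52.5 + 13×67.5 + 16×82.5 + 16×97.5 + 21×112.5 + 29×127.5 + 27×142.5 + 26×157.5 = 18547.5
n = Σf = 163
Mean = 18547.5 / 163 = 113.7883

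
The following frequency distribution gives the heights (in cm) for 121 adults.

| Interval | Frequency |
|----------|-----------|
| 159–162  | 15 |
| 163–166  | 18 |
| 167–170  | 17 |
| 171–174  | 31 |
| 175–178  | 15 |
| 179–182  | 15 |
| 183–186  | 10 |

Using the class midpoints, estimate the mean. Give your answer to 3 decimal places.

Midpoints: 160.5, 164.5, 168.5, 172.5, 176.5, 180.5, 184.5
Σfm = 15×160.5 + 18×164.5 + 17×168.5 + 31×172.5 + 15×176.5 + 15×180.5 + 10×184.5 = 20780.5
n = Σf = 121
Mean = 20780.5 / 121 = 171.7397

171.740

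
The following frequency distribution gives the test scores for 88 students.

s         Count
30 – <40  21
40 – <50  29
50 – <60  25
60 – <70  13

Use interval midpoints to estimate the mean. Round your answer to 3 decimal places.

Midpoints: 35, 45, 55, 65
Σfm = 21×35 + 29×45 + 25×55 + 13×65 = 4260
n = Σf = 88
Mean = 4260 / 88 = 48.4091

48.409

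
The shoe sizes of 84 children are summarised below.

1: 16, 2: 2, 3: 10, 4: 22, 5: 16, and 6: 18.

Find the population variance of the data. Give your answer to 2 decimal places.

Values: 1, 2, 3, 4, 5, 6
n = 84, Σfx = 326, mean = 3.8810
Σfx² = 1514
Σf(x − x̄)² = Σfx² − (Σfx)²/n = 1514 − 326²/84 = 248.8095
Population variance = 248.8095 / 84 = 2.9620

2.96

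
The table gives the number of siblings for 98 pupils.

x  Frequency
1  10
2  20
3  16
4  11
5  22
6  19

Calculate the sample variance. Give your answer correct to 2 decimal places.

Values: 1, 2, 3, 4, 5, 6
n = 98, Σfx = 366, mean = 3.7347
Σfx² = 1644
Σf(x − x̄)² = Σfx² − (Σfx)²/n = 1644 − 366²/98 = 277.1020
Sample variance = 277.1020 / 97 = 2.8567

2.86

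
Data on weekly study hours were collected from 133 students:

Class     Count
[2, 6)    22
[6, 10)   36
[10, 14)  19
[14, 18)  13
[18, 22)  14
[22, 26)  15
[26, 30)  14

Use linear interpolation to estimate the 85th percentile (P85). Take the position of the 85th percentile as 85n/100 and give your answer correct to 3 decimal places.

24.413

Cumulative frequencies: 22, 58, 77, 90, 104, 119, 133
n = 133; position = 85n/100 = 113.05.
This falls in the class [22, 26): L = 22, F = 104, f = 15, h = 4.
85th percentile ≈ 22 + ((113.05 − 104) / 15) × 4 = 24.4133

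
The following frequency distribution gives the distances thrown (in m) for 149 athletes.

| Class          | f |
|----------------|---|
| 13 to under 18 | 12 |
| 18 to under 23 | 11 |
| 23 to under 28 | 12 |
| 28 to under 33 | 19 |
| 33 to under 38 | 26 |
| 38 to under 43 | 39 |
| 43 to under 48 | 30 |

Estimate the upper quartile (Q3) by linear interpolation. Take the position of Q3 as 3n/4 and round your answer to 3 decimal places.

42.071

Cumulative frequencies: 12, 23, 35, 54, 80, 119, 149
n = 149; position = 3n/4 = 111.75.
This falls in the class 38 to under 43: L = 38, F = 80, f = 39, h = 5.
Upper quartile ≈ 38 + ((111.75 − 80) / 39) × 5 = 42.0705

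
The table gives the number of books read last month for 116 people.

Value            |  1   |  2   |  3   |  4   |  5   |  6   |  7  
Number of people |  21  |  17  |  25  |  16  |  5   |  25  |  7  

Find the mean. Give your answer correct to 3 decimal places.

Values: 1, 2, 3, 4, 5, 6, 7
Σfx = 21×1 + 17×2 + 25×3 + 16×4 + 5×5 + 25×6 + 7×7 = 418
n = Σf = 116
Mean = 418 / 116 = 3.6034

3.603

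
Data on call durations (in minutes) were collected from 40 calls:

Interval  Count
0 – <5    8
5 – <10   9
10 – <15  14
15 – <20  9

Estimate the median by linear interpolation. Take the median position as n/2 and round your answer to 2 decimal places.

Cumulative frequencies: 8, 17, 31, 40
n = 40; position = n/2 = 20.
This falls in the class 10 – <15: L = 10, F = 17, f = 14, h = 5.
Median ≈ 10 + ((20 − 17) / 14) × 5 = 11.0714

11.07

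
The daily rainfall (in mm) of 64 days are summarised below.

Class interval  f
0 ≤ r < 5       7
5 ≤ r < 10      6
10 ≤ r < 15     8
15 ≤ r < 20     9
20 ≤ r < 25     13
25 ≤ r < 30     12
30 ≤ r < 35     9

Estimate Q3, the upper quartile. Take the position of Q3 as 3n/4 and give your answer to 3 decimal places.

Cumulative frequencies: 7, 13, 21, 30, 43, 55, 64
n = 64; position = 3n/4 = 48.
This falls in the class 25 ≤ r < 30: L = 25, F = 43, f = 12, h = 5.
Upper quartile ≈ 25 + ((48 − 43) / 12) × 5 = 27.0833

27.083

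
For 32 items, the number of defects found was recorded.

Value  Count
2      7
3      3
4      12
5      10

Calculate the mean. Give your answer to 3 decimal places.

Values: 2, 3, 4, 5
Σfx = 7×2 + 3×3 + 12×4 + 10×5 = 121
n = Σf = 32
Mean = 121 / 32 = 3.7812

3.781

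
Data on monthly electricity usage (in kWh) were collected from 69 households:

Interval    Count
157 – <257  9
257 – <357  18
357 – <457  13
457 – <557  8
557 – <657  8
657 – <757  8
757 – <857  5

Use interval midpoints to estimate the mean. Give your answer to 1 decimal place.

453.4

Midpoints: 207, 307, 407, 507, 607, 707, 807
Σfm = 9×207 + 18×307 + 13×407 + 8×507 + 8×607 + 8×707 + 5×807 = 31283
n = Σf = 69
Mean = 31283 / 69 = 453.3768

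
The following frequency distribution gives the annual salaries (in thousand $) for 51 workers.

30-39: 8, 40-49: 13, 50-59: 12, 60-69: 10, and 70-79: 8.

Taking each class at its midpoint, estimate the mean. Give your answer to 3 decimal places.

Midpoints: 34.5, 44.5, 54.5, 64.5, 74.5
Σfm = 8×34.5 + 13×44.5 + 12×54.5 + 10×64.5 + 8×74.5 = 2749.5
n = Σf = 51
Mean = 2749.5 / 51 = 53.9118

53.912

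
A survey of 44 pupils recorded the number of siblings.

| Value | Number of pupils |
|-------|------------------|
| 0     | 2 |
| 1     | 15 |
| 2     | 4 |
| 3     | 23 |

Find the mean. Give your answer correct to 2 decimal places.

2.09

Values: 0, 1, 2, 3
Σfx = 2×0 + 15×1 + 4×2 + 23×3 = 92
n = Σf = 44
Mean = 92 / 44 = 2.0909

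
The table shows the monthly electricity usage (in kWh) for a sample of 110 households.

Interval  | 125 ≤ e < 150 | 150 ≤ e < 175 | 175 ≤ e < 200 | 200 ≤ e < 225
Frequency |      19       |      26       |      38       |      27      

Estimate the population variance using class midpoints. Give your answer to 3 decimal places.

662.242

Midpoints: 137.5, 162.5, 187.5, 212.5
n = 110, Σfm = 19700, mean = 179.0909
Σfm² = 3600937.5
Σf(m − x̄)² = Σfm² − (Σfm)²/n = 3600937.5 − 19700²/110 = 72846.5909
Population variance = 72846.5909 / 110 = 662.2417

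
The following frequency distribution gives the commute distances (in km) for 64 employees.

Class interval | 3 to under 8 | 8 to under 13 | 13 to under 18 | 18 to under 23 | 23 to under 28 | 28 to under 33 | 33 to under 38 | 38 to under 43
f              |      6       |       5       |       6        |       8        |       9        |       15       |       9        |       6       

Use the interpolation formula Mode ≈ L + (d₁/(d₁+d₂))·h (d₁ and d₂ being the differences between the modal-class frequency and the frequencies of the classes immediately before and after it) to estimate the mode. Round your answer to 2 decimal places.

Modal class: 28 to under 33 (highest frequency 15).
d₁ = 15 − 9 = 6, d₂ = 15 − 9 = 6
Mode ≈ 28 + (6/(6+6)) × 5 = 28 + 2.5000 = 30.5000

30.50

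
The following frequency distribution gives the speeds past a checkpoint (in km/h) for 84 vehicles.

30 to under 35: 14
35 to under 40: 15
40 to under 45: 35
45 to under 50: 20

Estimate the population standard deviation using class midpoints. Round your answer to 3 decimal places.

5.021

Midpoints: 32.5, 37.5, 42.5, 47.5
n = 84, Σfm = 3455, mean = 41.1310
Σfm² = 144225
Σf(m − x̄)² = Σfm² − (Σfm)²/n = 144225 − 3455²/84 = 2117.5595
Population variance = 2117.5595 / 84 = 25.2090
Standard deviation = √25.2090 = 5.0209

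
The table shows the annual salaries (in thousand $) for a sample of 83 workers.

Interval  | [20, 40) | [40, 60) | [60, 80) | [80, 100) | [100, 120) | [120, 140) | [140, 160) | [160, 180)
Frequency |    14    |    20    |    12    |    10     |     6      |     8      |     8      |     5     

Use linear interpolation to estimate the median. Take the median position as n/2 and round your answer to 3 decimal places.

Cumulative frequencies: 14, 34, 46, 56, 62, 70, 78, 83
n = 83; position = n/2 = 41.5.
This falls in the class [60, 80): L = 60, F = 34, f = 12, h = 20.
Median ≈ 60 + ((41.5 − 34) / 12) × 20 = 72.5000

72.500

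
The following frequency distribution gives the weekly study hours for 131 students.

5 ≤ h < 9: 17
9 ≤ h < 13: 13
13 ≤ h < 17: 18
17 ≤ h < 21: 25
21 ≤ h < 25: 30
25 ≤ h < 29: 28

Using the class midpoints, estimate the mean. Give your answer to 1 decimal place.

18.7

Midpoints: 7, 11, 15, 19, 23, 27
Σfm = 17×7 + 13×11 + 18×15 + 25×19 + 30×23 + 28×27 = 2453
n = Σf = 131
Mean = 2453 / 131 = 18.7252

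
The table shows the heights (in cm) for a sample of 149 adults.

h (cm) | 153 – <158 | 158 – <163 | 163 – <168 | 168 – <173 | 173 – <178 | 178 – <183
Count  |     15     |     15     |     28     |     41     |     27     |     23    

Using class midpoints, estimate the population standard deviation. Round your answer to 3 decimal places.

Midpoints: 155.5, 160.5, 165.5, 170.5, 175.5, 180.5
n = 149, Σfm = 25254.5, mean = 169.4933
Σfm² = 4288867.25
Σf(m − x̄)² = Σfm² − (Σfm)²/n = 4288867.25 − 25254.5²/149 = 8398.9933
Population variance = 8398.9933 / 149 = 56.3691
Standard deviation = √56.3691 = 7.5079

7.508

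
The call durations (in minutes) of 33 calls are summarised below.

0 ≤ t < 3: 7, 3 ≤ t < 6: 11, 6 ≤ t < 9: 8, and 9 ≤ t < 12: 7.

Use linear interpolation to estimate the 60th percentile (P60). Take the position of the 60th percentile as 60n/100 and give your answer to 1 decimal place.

Cumulative frequencies: 7, 18, 26, 33
n = 33; position = 60n/100 = 19.8.
This falls in the class 6 ≤ t < 9: L = 6, F = 18, f = 8, h = 3.
60th percentile ≈ 6 + ((19.8 − 18) / 8) × 3 = 6.6750

6.7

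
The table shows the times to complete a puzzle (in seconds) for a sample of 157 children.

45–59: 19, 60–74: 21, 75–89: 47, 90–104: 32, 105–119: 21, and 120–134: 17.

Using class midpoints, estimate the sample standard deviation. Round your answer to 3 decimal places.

Midpoints: 52, 67, 82, 97, 112, 127
n = 157, Σfm = 13864, mean = 88.3057
Σfm² = 1300378
Σf(m − x̄)² = Σfm² − (Σfm)²/n = 1300378 − 13864²/157 = 76107.3248
Sample variance = 76107.3248 / 156 = 487.8675
Standard deviation = √487.8675 = 22.0877

22.088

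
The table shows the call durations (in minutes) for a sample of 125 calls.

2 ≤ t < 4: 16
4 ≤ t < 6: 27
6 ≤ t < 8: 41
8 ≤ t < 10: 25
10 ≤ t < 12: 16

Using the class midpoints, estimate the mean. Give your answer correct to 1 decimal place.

Midpoints: 3, 5, 7, 9, 11
Σfm = 16×3 + 27×5 + 41×7 + 25×9 + 16×11 = 871
n = Σf = 125
Mean = 871 / 125 = 6.9680

7.0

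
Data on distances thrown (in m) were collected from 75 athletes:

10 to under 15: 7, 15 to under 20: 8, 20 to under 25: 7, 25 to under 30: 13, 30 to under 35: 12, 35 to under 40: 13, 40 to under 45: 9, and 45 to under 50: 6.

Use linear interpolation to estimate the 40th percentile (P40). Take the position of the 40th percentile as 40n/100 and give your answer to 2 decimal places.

Cumulative frequencies: 7, 15, 22, 35, 47, 60, 69, 75
n = 75; position = 40n/100 = 30.
This falls in the class 25 to under 30: L = 25, F = 22, f = 13, h = 5.
40th percentile ≈ 25 + ((30 − 22) / 13) × 5 = 28.0769

28.08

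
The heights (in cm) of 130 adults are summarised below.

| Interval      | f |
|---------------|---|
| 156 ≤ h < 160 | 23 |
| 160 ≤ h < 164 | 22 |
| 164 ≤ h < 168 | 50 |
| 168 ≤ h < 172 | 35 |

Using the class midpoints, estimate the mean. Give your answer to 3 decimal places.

Midpoints: 158, 162, 166, 170
Σfm = 23×158 + 22×162 + 50×166 + 35×170 = 21448
n = Σf = 130
Mean = 21448 / 130 = 164.9846

164.985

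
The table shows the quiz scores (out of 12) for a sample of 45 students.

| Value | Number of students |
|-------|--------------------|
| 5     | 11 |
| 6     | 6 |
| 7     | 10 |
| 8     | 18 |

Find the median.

7

Cumulative frequencies: 11, 17, 27, 45
n = 45, so the median is the value in position (n+1)/2 = 23.
Position 23 falls at value 7.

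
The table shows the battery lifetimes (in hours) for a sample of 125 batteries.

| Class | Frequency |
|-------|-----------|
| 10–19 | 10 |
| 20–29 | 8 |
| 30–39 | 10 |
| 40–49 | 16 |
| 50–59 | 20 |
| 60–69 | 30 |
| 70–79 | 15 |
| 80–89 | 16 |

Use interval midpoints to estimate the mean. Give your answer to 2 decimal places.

Midpoints: 14.5, 24.5, 34.5, 44.5, 54.5, 64.5, 74.5, 84.5
Σfm = 10×14.5 + 8×24.5 + 10×34.5 + 16×44.5 + 20×54.5 + 30×64.5 + 15×74.5 + 16×84.5 = 6892.5
n = Σf = 125
Mean = 6892.5 / 125 = 55.1400

55.14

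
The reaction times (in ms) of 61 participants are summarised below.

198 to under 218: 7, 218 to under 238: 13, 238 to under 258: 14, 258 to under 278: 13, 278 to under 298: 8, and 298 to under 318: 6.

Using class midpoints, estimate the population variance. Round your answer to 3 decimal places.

875.034

Midpoints: 208, 228, 248, 268, 288, 308
n = 61, Σfm = 15528, mean = 254.5574
Σfm² = 4006144
Σf(m − x̄)² = Σfm² − (Σfm)²/n = 4006144 − 15528²/61 = 53377.0492
Population variance = 53377.0492 / 61 = 875.0336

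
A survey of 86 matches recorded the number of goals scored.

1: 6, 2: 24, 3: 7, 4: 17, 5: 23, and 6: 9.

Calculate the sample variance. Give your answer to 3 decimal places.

Values: 1, 2, 3, 4, 5, 6
n = 86, Σfx = 312, mean = 3.6279
Σfx² = 1336
Σf(x − x̄)² = Σfx² − (Σfx)²/n = 1336 − 312²/86 = 204.0930
Sample variance = 204.0930 / 85 = 2.4011

2.401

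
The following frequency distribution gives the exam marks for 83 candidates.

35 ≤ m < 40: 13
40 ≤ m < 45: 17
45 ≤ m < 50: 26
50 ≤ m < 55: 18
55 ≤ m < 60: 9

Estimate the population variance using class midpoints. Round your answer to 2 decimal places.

36.87

Midpoints: 37.5, 42.5, 47.5, 52.5, 57.5
n = 83, Σfm = 3907.5, mean = 47.0783
Σfm² = 187018.75
Σf(m − x̄)² = Σfm² − (Σfm)²/n = 187018.75 − 3907.5²/83 = 3060.2410
Population variance = 3060.2410 / 83 = 36.8704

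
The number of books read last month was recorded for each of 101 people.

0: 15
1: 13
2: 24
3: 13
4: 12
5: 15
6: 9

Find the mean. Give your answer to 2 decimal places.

2.74

Values: 0, 1, 2, 3, 4, 5, 6
Σfx = 15×0 + 13×1 + 24×2 + 13×3 + 12×4 + 15×5 + 9×6 = 277
n = Σf = 101
Mean = 277 / 101 = 2.7426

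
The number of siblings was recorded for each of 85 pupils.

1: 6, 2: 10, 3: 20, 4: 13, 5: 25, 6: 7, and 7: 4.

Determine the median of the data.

Cumulative frequencies: 6, 16, 36, 49, 74, 81, 85
n = 85, so the median is the value in position (n+1)/2 = 43.
Position 43 falls at value 4.

4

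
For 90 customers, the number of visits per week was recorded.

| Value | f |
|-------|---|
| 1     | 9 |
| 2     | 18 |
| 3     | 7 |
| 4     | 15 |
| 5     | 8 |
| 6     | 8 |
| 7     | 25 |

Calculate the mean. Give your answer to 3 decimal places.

4.322

Values: 1, 2, 3, 4, 5, 6, 7
Σfx = 9×1 + 18×2 + 7×3 + 15×4 + 8×5 + 8×6 + 25×7 = 389
n = Σf = 90
Mean = 389 / 90 = 4.3222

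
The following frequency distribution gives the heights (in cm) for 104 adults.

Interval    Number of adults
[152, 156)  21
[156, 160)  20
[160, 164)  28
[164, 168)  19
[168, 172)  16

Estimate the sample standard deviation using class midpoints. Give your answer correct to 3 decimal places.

Midpoints: 154, 158, 162, 166, 170
n = 104, Σfm = 16804, mean = 161.5769
Σfm² = 2718112
Σf(m − x̄)² = Σfm² − (Σfm)²/n = 2718112 − 16804²/104 = 2973.3846
Sample variance = 2973.3846 / 103 = 28.8678
Standard deviation = √28.8678 = 5.3729

5.373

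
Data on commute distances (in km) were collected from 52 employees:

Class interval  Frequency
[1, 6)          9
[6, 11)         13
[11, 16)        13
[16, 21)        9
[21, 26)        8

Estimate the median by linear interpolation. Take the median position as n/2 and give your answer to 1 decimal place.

12.5

Cumulative frequencies: 9, 22, 35, 44, 52
n = 52; position = n/2 = 26.
This falls in the class [11, 16): L = 11, F = 22, f = 13, h = 5.
Median ≈ 11 + ((26 − 22) / 13) × 5 = 12.5385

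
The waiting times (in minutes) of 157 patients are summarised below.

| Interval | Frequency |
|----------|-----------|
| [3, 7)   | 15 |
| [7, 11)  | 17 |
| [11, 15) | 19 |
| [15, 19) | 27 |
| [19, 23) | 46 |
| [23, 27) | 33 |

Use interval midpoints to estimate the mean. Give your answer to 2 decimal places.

17.36

Midpoints: 5, 9, 13, 17, 21, 25
Σfm = 15×5 + 17×9 + 19×13 + 27×17 + 46×21 + 33×25 = 2725
n = Σf = 157
Mean = 2725 / 157 = 17.3567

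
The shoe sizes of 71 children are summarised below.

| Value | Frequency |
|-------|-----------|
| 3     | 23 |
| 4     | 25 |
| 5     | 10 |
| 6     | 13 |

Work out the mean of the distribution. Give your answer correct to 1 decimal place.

4.2

Values: 3, 4, 5, 6
Σfx = 23×3 + 25×4 + 10×5 + 13×6 = 297
n = Σf = 71
Mean = 297 / 71 = 4.1831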